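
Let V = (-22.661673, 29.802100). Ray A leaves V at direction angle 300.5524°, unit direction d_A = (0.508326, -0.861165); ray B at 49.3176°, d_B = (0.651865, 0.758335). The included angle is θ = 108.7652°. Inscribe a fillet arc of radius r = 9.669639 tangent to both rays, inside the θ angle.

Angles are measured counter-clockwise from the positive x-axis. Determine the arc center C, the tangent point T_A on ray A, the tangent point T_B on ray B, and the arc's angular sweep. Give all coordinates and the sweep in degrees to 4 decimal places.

bisector direction at 354.9350° = (0.996095,-0.088286)
center distance |VC| = r/sin(θ/2) = 9.669639/sin(54.3826°) = 11.894888
C = V + |VC|·bis = (-10.8132,28.7519)
T_A = V + ((C−V)·d_A)·d_A = V + 6.9272·d_A = (-19.1404,23.8366)
T_B = V + ((C−V)·d_B)·d_B = V + 6.9272·d_B = (-18.1461,35.0553)
sweep = 180° − θ = 71.2348°

center=(-10.8132,28.7519) T_A=(-19.1404,23.8366) T_B=(-18.1461,35.0553) sweep=71.2348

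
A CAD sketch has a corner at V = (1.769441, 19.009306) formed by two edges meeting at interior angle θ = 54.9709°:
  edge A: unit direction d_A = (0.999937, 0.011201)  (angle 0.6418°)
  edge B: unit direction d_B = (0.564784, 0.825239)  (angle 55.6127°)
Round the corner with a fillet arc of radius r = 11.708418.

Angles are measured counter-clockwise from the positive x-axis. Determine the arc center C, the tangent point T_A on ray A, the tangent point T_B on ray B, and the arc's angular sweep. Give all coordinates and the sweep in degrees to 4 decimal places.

bisector direction at 28.1273° = (0.881903,0.471431)
center distance |VC| = r/sin(θ/2) = 11.708418/sin(27.4855°) = 25.369070
C = V + |VC|·bis = (24.1425,30.9691)
T_A = V + ((C−V)·d_A)·d_A = V + 22.5056·d_A = (24.2736,19.2614)
T_B = V + ((C−V)·d_B)·d_B = V + 22.5056·d_B = (14.4803,37.5818)
sweep = 180° − θ = 125.0291°

center=(24.1425,30.9691) T_A=(24.2736,19.2614) T_B=(14.4803,37.5818) sweep=125.0291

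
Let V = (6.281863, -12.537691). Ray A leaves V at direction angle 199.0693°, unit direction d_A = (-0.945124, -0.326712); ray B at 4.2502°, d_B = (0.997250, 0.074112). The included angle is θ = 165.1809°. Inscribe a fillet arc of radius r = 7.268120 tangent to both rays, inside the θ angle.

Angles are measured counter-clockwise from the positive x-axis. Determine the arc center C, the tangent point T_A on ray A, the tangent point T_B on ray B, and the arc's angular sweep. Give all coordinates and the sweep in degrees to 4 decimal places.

bisector direction at 281.6598° = (0.202099,-0.979365)
center distance |VC| = r/sin(θ/2) = 7.268120/sin(82.5905°) = 7.329322
C = V + |VC|·bis = (7.7631,-19.7158)
T_A = V + ((C−V)·d_A)·d_A = V + 0.9452·d_A = (5.3885,-12.8465)
T_B = V + ((C−V)·d_B)·d_B = V + 0.9452·d_B = (7.2245,-12.4676)
sweep = 180° − θ = 14.8191°

center=(7.7631,-19.7158) T_A=(5.3885,-12.8465) T_B=(7.2245,-12.4676) sweep=14.8191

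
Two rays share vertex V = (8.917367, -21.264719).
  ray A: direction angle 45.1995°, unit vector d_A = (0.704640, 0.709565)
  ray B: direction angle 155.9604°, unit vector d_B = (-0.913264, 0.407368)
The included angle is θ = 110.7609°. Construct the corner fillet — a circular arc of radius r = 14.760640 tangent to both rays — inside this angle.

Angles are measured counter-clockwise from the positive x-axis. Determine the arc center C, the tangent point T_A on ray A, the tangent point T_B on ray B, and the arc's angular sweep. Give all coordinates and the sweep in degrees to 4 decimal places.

bisector direction at 100.5800° = (-0.183607,0.983000)
center distance |VC| = r/sin(θ/2) = 14.760640/sin(55.3805°) = 17.936416
C = V + |VC|·bis = (5.6241,-3.6332)
T_A = V + ((C−V)·d_A)·d_A = V + 10.1901·d_A = (16.0977,-14.0342)
T_B = V + ((C−V)·d_B)·d_B = V + 10.1901·d_B = (-0.3889,-17.1136)
sweep = 180° − θ = 69.2391°

center=(5.6241,-3.6332) T_A=(16.0977,-14.0342) T_B=(-0.3889,-17.1136) sweep=69.2391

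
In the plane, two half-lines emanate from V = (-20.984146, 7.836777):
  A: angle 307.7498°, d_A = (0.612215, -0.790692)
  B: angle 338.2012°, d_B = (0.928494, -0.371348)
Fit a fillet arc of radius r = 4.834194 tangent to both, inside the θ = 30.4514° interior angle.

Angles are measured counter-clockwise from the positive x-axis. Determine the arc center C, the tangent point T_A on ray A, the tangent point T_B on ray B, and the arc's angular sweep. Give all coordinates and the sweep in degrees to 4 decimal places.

center=(-6.2881,-3.2474) T_A=(-10.1104,-6.2069) T_B=(-4.4929,1.2411) sweep=149.5486

bisector direction at 322.9755° = (0.798378,-0.602156)
center distance |VC| = r/sin(θ/2) = 4.834194/sin(15.2257°) = 18.407421
C = V + |VC|·bis = (-6.2881,-3.2474)
T_A = V + ((C−V)·d_A)·d_A = V + 17.7613·d_A = (-10.1104,-6.2069)
T_B = V + ((C−V)·d_B)·d_B = V + 17.7613·d_B = (-4.4929,1.2411)
sweep = 180° − θ = 149.5486°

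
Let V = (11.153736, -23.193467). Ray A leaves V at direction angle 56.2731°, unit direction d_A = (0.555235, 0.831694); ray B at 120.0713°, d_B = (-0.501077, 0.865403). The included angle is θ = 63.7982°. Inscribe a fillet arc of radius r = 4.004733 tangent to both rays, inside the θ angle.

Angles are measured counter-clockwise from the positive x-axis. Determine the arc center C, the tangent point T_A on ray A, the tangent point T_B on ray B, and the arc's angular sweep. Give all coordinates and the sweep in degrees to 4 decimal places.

bisector direction at 88.1722° = (0.031896,0.999491)
center distance |VC| = r/sin(θ/2) = 4.004733/sin(31.8991°) = 7.578621
C = V + |VC|·bis = (11.3955,-15.6187)
T_A = V + ((C−V)·d_A)·d_A = V + 6.4341·d_A = (14.7262,-17.8423)
T_B = V + ((C−V)·d_B)·d_B = V + 6.4341·d_B = (7.9298,-17.6254)
sweep = 180° − θ = 116.2018°

center=(11.3955,-15.6187) T_A=(14.7262,-17.8423) T_B=(7.9298,-17.6254) sweep=116.2018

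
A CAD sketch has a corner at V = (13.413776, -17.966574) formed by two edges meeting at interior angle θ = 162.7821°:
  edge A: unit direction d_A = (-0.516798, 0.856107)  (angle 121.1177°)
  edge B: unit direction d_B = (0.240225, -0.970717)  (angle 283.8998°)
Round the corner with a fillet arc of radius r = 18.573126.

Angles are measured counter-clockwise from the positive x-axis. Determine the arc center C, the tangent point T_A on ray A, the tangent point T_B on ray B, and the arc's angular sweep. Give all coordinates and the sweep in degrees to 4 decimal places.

center=(-3.9400,-25.1578) T_A=(11.9606,-15.5593) T_B=(14.0893,-20.6961) sweep=17.2179

bisector direction at 202.5088° = (-0.923821,-0.382825)
center distance |VC| = r/sin(θ/2) = 18.573126/sin(81.3911°) = 18.784774
C = V + |VC|·bis = (-3.9400,-25.1578)
T_A = V + ((C−V)·d_A)·d_A = V + 2.8119·d_A = (11.9606,-15.5593)
T_B = V + ((C−V)·d_B)·d_B = V + 2.8119·d_B = (14.0893,-20.6961)
sweep = 180° − θ = 17.2179°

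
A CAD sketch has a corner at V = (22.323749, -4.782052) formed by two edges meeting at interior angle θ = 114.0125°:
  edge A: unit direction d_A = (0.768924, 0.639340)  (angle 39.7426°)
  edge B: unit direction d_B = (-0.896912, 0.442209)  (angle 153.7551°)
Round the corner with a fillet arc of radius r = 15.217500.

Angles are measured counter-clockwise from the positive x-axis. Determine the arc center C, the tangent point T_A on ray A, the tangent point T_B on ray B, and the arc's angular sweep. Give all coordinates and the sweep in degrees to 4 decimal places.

center=(20.1916,13.2357) T_A=(29.9207,1.5346) T_B=(13.4623,-0.4130) sweep=65.9875

bisector direction at 96.7489° = (-0.117517,0.993071)
center distance |VC| = r/sin(θ/2) = 15.217500/sin(57.0063°) = 18.143503
C = V + |VC|·bis = (20.1916,13.2357)
T_A = V + ((C−V)·d_A)·d_A = V + 9.8800·d_A = (29.9207,1.5346)
T_B = V + ((C−V)·d_B)·d_B = V + 9.8800·d_B = (13.4623,-0.4130)
sweep = 180° − θ = 65.9875°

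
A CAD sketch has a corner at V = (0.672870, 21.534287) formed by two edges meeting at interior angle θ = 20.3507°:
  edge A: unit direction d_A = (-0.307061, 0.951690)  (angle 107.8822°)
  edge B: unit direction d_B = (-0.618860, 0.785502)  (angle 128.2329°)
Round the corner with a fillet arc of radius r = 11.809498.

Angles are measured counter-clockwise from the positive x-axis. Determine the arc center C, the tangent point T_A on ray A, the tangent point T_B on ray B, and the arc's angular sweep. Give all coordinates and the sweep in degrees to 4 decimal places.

center=(-30.7698,80.5262) T_A=(-19.5308,84.1525) T_B=(-40.0461,73.2178) sweep=159.6493

bisector direction at 118.0576° = (-0.470358,0.882476)
center distance |VC| = r/sin(θ/2) = 11.809498/sin(10.1753°) = 66.848246
C = V + |VC|·bis = (-30.7698,80.5262)
T_A = V + ((C−V)·d_A)·d_A = V + 65.7968·d_A = (-19.5308,84.1525)
T_B = V + ((C−V)·d_B)·d_B = V + 65.7968·d_B = (-40.0461,73.2178)
sweep = 180° − θ = 159.6493°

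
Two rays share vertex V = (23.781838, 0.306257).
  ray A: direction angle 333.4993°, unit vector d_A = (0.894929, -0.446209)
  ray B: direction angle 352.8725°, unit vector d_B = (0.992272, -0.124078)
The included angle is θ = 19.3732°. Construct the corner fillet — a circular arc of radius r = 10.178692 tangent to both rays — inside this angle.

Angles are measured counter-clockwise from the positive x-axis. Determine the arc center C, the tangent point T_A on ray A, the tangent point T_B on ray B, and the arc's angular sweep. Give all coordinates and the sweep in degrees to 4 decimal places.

center=(81.6899,-17.1928) T_A=(77.1480,-26.3020) T_B=(82.9528,-7.0927) sweep=160.6268

bisector direction at 343.1859° = (0.957248,-0.289267)
center distance |VC| = r/sin(θ/2) = 10.178692/sin(9.6866°) = 60.494246
C = V + |VC|·bis = (81.6899,-17.1928)
T_A = V + ((C−V)·d_A)·d_A = V + 59.6318·d_A = (77.1480,-26.3020)
T_B = V + ((C−V)·d_B)·d_B = V + 59.6318·d_B = (82.9528,-7.0927)
sweep = 180° − θ = 160.6268°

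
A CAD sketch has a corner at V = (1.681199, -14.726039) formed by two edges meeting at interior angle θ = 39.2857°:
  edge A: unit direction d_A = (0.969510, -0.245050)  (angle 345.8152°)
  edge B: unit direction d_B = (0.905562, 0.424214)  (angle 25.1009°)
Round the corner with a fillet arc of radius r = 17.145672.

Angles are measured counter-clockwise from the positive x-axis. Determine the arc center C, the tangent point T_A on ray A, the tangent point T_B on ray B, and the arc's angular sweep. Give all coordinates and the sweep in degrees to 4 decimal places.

center=(52.4550,-9.8746) T_A=(48.2535,-26.4975) T_B=(45.1816,5.6519) sweep=140.7143

bisector direction at 5.4581° = (0.995466,0.095117)
center distance |VC| = r/sin(θ/2) = 17.145672/sin(19.6428°) = 51.005102
C = V + |VC|·bis = (52.4550,-9.8746)
T_A = V + ((C−V)·d_A)·d_A = V + 48.0369·d_A = (48.2535,-26.4975)
T_B = V + ((C−V)·d_B)·d_B = V + 48.0369·d_B = (45.1816,5.6519)
sweep = 180° − θ = 140.7143°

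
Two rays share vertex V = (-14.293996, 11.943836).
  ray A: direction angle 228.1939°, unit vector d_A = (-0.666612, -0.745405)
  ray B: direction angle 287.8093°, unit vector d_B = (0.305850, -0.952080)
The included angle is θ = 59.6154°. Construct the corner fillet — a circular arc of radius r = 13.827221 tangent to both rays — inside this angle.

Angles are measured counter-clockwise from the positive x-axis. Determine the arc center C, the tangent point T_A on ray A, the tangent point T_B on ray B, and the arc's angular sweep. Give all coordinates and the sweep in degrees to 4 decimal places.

center=(-20.0766,-15.2648) T_A=(-30.3835,-6.0474) T_B=(-6.9120,-11.0357) sweep=120.3846

bisector direction at 258.0016° = (-0.207884,-0.978153)
center distance |VC| = r/sin(θ/2) = 13.827221/sin(29.8077°) = 27.816301
C = V + |VC|·bis = (-20.0766,-15.2648)
T_A = V + ((C−V)·d_A)·d_A = V + 24.1362·d_A = (-30.3835,-6.0474)
T_B = V + ((C−V)·d_B)·d_B = V + 24.1362·d_B = (-6.9120,-11.0357)
sweep = 180° − θ = 120.3846°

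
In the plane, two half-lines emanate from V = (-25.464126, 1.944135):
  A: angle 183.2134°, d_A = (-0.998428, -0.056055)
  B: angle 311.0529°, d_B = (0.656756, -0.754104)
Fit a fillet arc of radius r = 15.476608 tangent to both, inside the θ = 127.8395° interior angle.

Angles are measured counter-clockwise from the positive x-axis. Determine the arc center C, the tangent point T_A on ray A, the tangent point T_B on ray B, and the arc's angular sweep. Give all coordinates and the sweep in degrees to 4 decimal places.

bisector direction at 247.1332° = (-0.388591,-0.921410)
center distance |VC| = r/sin(θ/2) = 15.476608/sin(63.9198°) = 17.231092
C = V + |VC|·bis = (-32.1600,-13.9328)
T_A = V + ((C−V)·d_A)·d_A = V + 7.5753·d_A = (-33.0275,1.5195)
T_B = V + ((C−V)·d_B)·d_B = V + 7.5753·d_B = (-20.4890,-3.7684)
sweep = 180° − θ = 52.1605°

center=(-32.1600,-13.9328) T_A=(-33.0275,1.5195) T_B=(-20.4890,-3.7684) sweep=52.1605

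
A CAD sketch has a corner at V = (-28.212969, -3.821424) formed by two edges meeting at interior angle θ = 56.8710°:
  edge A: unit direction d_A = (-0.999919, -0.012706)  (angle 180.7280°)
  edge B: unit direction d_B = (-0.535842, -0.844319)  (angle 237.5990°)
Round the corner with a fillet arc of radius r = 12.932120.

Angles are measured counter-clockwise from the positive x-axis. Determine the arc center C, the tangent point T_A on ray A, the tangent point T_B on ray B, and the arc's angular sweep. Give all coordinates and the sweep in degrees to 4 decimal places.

bisector direction at 209.1635° = (-0.873233,-0.487303)
center distance |VC| = r/sin(θ/2) = 12.932120/sin(28.4355°) = 27.158669
C = V + |VC|·bis = (-51.9288,-17.0559)
T_A = V + ((C−V)·d_A)·d_A = V + 23.8821·d_A = (-52.0931,-4.1249)
T_B = V + ((C−V)·d_B)·d_B = V + 23.8821·d_B = (-41.0100,-23.9855)
sweep = 180° − θ = 123.1290°

center=(-51.9288,-17.0559) T_A=(-52.0931,-4.1249) T_B=(-41.0100,-23.9855) sweep=123.1290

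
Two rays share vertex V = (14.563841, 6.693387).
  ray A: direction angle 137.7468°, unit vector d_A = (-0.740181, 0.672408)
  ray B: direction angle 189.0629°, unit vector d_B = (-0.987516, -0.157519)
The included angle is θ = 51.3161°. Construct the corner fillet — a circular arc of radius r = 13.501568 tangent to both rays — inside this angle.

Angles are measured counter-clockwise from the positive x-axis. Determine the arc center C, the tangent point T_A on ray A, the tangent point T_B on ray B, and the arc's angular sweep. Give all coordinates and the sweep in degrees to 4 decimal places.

center=(-15.3189,15.5991) T_A=(-6.2403,25.5926) T_B=(-13.1921,2.2660) sweep=128.6839

bisector direction at 163.4049° = (-0.958347,0.285607)
center distance |VC| = r/sin(θ/2) = 13.501568/sin(25.6580°) = 31.181506
C = V + |VC|·bis = (-15.3189,15.5991)
T_A = V + ((C−V)·d_A)·d_A = V + 28.1068·d_A = (-6.2403,25.5926)
T_B = V + ((C−V)·d_B)·d_B = V + 28.1068·d_B = (-13.1921,2.2660)
sweep = 180° − θ = 128.6839°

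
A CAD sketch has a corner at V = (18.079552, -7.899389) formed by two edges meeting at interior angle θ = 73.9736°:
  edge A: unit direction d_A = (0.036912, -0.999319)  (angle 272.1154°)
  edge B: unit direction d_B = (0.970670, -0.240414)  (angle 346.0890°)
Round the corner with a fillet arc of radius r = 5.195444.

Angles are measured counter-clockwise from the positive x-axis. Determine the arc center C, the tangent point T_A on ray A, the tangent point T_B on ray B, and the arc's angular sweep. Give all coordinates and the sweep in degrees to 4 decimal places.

center=(23.5261,-14.6008) T_A=(18.3342,-14.7926) T_B=(24.7751,-9.5577) sweep=106.0264

bisector direction at 309.1022° = (0.630706,-0.776022)
center distance |VC| = r/sin(θ/2) = 5.195444/sin(36.9868°) = 8.635599
C = V + |VC|·bis = (23.5261,-14.6008)
T_A = V + ((C−V)·d_A)·d_A = V + 6.8979·d_A = (18.3342,-14.7926)
T_B = V + ((C−V)·d_B)·d_B = V + 6.8979·d_B = (24.7751,-9.5577)
sweep = 180° − θ = 106.0264°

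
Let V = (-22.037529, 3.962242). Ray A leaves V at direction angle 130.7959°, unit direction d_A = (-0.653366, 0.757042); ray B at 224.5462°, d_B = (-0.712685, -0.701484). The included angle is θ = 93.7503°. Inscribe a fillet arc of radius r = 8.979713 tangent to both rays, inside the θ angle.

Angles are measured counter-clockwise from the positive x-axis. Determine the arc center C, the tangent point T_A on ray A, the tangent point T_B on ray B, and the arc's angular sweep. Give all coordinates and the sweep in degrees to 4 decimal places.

center=(-34.3306,4.4622) T_A=(-27.5326,10.3292) T_B=(-28.0315,-1.9375) sweep=86.2497

bisector direction at 177.6711° = (-0.999174,0.040637)
center distance |VC| = r/sin(θ/2) = 8.979713/sin(46.8751°) = 12.303237
C = V + |VC|·bis = (-34.3306,4.4622)
T_A = V + ((C−V)·d_A)·d_A = V + 8.4104·d_A = (-27.5326,10.3292)
T_B = V + ((C−V)·d_B)·d_B = V + 8.4104·d_B = (-28.0315,-1.9375)
sweep = 180° − θ = 86.2497°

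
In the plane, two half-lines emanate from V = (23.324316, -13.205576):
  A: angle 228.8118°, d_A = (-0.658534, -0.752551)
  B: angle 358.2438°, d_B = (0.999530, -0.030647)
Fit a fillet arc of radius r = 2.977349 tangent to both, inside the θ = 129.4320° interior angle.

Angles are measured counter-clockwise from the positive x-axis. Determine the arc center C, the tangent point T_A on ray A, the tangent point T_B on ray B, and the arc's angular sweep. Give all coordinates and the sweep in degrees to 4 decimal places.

bisector direction at 293.5278° = (0.399194,-0.916866)
center distance |VC| = r/sin(θ/2) = 2.977349/sin(64.7160°) = 3.292792
C = V + |VC|·bis = (24.6388,-16.2246)
T_A = V + ((C−V)·d_A)·d_A = V + 1.4064·d_A = (22.3982,-14.2639)
T_B = V + ((C−V)·d_B)·d_B = V + 1.4064·d_B = (24.7300,-13.2487)
sweep = 180° − θ = 50.5680°

center=(24.6388,-16.2246) T_A=(22.3982,-14.2639) T_B=(24.7300,-13.2487) sweep=50.5680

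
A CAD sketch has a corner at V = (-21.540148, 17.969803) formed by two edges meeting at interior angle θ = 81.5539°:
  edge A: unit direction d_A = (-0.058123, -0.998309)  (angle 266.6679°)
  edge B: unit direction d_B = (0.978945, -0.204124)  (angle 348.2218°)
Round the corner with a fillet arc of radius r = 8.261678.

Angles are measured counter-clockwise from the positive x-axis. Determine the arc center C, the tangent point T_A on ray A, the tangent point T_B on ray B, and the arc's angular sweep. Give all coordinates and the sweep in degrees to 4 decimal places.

center=(-13.8492,7.9268) T_A=(-22.0969,8.4070) T_B=(-12.1628,16.0145) sweep=98.4461

bisector direction at 307.4449° = (0.607998,-0.793939)
center distance |VC| = r/sin(θ/2) = 8.261678/sin(40.7769°) = 12.649633
C = V + |VC|·bis = (-13.8492,7.9268)
T_A = V + ((C−V)·d_A)·d_A = V + 9.5790·d_A = (-22.0969,8.4070)
T_B = V + ((C−V)·d_B)·d_B = V + 9.5790·d_B = (-12.1628,16.0145)
sweep = 180° − θ = 98.4461°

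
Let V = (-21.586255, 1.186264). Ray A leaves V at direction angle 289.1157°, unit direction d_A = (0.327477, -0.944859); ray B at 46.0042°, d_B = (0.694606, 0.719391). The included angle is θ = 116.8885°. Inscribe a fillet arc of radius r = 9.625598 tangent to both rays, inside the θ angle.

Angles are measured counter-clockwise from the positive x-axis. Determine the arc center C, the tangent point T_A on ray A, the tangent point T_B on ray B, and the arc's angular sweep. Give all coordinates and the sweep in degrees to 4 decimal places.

center=(-10.5556,-1.2471) T_A=(-19.6504,-4.3992) T_B=(-17.4801,5.4389) sweep=63.1115

bisector direction at 347.5600° = (0.976522,-0.215418)
center distance |VC| = r/sin(θ/2) = 9.625598/sin(58.4442°) = 11.295909
C = V + |VC|·bis = (-10.5556,-1.2471)
T_A = V + ((C−V)·d_A)·d_A = V + 5.9115·d_A = (-19.6504,-4.3992)
T_B = V + ((C−V)·d_B)·d_B = V + 5.9115·d_B = (-17.4801,5.4389)
sweep = 180° − θ = 63.1115°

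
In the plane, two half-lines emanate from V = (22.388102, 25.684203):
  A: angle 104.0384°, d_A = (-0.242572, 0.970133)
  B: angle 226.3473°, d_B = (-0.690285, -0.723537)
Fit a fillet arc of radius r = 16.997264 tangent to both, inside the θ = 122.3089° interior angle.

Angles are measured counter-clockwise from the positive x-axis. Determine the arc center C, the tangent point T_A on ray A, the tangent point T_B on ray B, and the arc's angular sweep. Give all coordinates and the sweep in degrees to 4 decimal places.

center=(3.6275,30.6435) T_A=(20.1172,34.7665) T_B=(15.9257,18.9105) sweep=57.6911

bisector direction at 165.1928° = (-0.966792,0.255566)
center distance |VC| = r/sin(θ/2) = 16.997264/sin(61.1544°) = 19.404966
C = V + |VC|·bis = (3.6275,30.6435)
T_A = V + ((C−V)·d_A)·d_A = V + 9.3619·d_A = (20.1172,34.7665)
T_B = V + ((C−V)·d_B)·d_B = V + 9.3619·d_B = (15.9257,18.9105)
sweep = 180° − θ = 57.6911°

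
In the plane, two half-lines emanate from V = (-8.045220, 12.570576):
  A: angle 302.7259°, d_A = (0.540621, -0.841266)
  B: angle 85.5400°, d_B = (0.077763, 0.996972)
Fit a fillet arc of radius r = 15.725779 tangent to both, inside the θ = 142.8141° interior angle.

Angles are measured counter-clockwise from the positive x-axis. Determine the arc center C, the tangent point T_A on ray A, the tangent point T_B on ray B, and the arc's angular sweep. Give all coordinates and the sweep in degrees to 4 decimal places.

center=(8.0443,16.6218) T_A=(-5.1853,8.1201) T_B=(-7.6338,17.8447) sweep=37.1859

bisector direction at 14.1329° = (0.969732,0.244173)
center distance |VC| = r/sin(θ/2) = 15.725779/sin(71.4070°) = 16.591741
C = V + |VC|·bis = (8.0443,16.6218)
T_A = V + ((C−V)·d_A)·d_A = V + 5.2902·d_A = (-5.1853,8.1201)
T_B = V + ((C−V)·d_B)·d_B = V + 5.2902·d_B = (-7.6338,17.8447)
sweep = 180° − θ = 37.1859°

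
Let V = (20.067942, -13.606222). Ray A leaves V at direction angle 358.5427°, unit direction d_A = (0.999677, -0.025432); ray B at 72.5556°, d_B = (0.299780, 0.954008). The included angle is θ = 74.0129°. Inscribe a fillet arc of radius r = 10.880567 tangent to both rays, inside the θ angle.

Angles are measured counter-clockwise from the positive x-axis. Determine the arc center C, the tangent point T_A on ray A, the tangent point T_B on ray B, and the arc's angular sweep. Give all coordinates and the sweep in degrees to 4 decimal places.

center=(34.7756,-3.0963) T_A=(34.4989,-13.9733) T_B=(24.3955,0.1655) sweep=105.9871

bisector direction at 35.5491° = (0.813617,0.581401)
center distance |VC| = r/sin(θ/2) = 10.880567/sin(37.0065°) = 18.076886
C = V + |VC|·bis = (34.7756,-3.0963)
T_A = V + ((C−V)·d_A)·d_A = V + 14.4356·d_A = (34.4989,-13.9733)
T_B = V + ((C−V)·d_B)·d_B = V + 14.4356·d_B = (24.3955,0.1655)
sweep = 180° − θ = 105.9871°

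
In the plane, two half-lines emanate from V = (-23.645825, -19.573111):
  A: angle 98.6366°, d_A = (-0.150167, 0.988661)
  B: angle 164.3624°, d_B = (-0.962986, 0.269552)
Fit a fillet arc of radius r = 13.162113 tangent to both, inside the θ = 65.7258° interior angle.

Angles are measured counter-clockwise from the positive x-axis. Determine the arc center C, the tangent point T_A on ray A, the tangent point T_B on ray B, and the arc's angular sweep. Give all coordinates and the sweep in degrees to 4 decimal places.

bisector direction at 131.4995° = (-0.662614,0.748962)
center distance |VC| = r/sin(θ/2) = 13.162113/sin(32.8629°) = 24.256117
C = V + |VC|·bis = (-39.7183,-1.4062)
T_A = V + ((C−V)·d_A)·d_A = V + 20.3744·d_A = (-26.7054,0.5703)
T_B = V + ((C−V)·d_B)·d_B = V + 20.3744·d_B = (-43.2661,-14.0811)
sweep = 180° − θ = 114.2742°

center=(-39.7183,-1.4062) T_A=(-26.7054,0.5703) T_B=(-43.2661,-14.0811) sweep=114.2742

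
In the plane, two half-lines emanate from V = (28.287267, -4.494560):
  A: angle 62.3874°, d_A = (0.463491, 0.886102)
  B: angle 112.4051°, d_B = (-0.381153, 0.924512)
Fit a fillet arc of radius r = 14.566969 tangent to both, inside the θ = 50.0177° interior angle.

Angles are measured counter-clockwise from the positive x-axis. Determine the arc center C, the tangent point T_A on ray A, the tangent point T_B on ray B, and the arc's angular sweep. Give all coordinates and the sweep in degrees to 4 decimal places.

center=(29.8526,29.9268) T_A=(42.7604,23.1752) T_B=(16.3853,24.3746) sweep=129.9823

bisector direction at 87.3963° = (0.045428,0.998968)
center distance |VC| = r/sin(θ/2) = 14.566969/sin(25.0088°) = 34.456972
C = V + |VC|·bis = (29.8526,29.9268)
T_A = V + ((C−V)·d_A)·d_A = V + 31.2264·d_A = (42.7604,23.1752)
T_B = V + ((C−V)·d_B)·d_B = V + 31.2264·d_B = (16.3853,24.3746)
sweep = 180° − θ = 129.9823°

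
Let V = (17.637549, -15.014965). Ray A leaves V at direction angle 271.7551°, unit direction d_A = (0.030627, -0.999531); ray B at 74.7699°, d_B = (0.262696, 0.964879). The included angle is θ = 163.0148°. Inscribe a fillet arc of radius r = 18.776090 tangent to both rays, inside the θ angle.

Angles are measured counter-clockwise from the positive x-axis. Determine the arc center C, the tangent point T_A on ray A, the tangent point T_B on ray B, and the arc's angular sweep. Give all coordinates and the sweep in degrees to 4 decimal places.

center=(36.4907,-17.2422) T_A=(17.7234,-17.8173) T_B=(18.3741,-12.3098) sweep=16.9852

bisector direction at 353.2625° = (0.993094,-0.117321)
center distance |VC| = r/sin(θ/2) = 18.776090/sin(81.5074°) = 18.984253
C = V + |VC|·bis = (36.4907,-17.2422)
T_A = V + ((C−V)·d_A)·d_A = V + 2.8036·d_A = (17.7234,-17.8173)
T_B = V + ((C−V)·d_B)·d_B = V + 2.8036·d_B = (18.3741,-12.3098)
sweep = 180° − θ = 16.9852°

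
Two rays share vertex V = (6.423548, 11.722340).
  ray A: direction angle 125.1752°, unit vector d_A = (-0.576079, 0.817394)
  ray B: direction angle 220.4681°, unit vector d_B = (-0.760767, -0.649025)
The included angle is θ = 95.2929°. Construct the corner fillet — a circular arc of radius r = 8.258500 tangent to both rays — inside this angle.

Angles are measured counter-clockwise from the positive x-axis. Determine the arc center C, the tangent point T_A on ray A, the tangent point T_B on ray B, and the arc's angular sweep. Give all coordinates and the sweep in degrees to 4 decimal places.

center=(-4.6641,13.1188) T_A=(2.0864,17.8763) T_B=(0.6959,6.8360) sweep=84.7071

bisector direction at 172.8217° = (-0.992162,0.124958)
center distance |VC| = r/sin(θ/2) = 8.258500/sin(47.6465°) = 11.175210
C = V + |VC|·bis = (-4.6641,13.1188)
T_A = V + ((C−V)·d_A)·d_A = V + 7.5288·d_A = (2.0864,17.8763)
T_B = V + ((C−V)·d_B)·d_B = V + 7.5288·d_B = (0.6959,6.8360)
sweep = 180° − θ = 84.7071°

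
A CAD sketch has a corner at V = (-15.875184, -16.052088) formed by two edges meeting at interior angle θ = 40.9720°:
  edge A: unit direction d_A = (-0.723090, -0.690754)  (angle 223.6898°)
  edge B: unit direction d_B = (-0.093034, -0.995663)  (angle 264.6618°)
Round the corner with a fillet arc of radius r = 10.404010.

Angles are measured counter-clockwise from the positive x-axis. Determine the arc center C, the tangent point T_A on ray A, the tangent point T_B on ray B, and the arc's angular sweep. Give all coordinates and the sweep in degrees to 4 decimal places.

center=(-28.8248,-42.8109) T_A=(-36.0115,-35.2879) T_B=(-18.4660,-43.7788) sweep=139.0280

bisector direction at 244.1758° = (-0.435611,-0.900135)
center distance |VC| = r/sin(θ/2) = 10.404010/sin(20.4860°) = 29.727569
C = V + |VC|·bis = (-28.8248,-42.8109)
T_A = V + ((C−V)·d_A)·d_A = V + 27.8475·d_A = (-36.0115,-35.2879)
T_B = V + ((C−V)·d_B)·d_B = V + 27.8475·d_B = (-18.4660,-43.7788)
sweep = 180° − θ = 139.0280°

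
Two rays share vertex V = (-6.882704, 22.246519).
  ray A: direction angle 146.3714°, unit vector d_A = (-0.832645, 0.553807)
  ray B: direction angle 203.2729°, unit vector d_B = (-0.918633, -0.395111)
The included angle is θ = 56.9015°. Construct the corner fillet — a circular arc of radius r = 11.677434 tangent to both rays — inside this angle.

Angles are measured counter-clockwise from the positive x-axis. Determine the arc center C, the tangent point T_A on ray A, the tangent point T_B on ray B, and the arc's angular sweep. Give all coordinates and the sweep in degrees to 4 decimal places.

center=(-31.2943,24.4586) T_A=(-24.8273,34.1818) T_B=(-26.6805,13.7314) sweep=123.0985

bisector direction at 174.8221° = (-0.995919,0.090248)
center distance |VC| = r/sin(θ/2) = 11.677434/sin(28.4507°) = 24.511663
C = V + |VC|·bis = (-31.2943,24.4586)
T_A = V + ((C−V)·d_A)·d_A = V + 21.5513·d_A = (-24.8273,34.1818)
T_B = V + ((C−V)·d_B)·d_B = V + 21.5513·d_B = (-26.6805,13.7314)
sweep = 180° − θ = 123.0985°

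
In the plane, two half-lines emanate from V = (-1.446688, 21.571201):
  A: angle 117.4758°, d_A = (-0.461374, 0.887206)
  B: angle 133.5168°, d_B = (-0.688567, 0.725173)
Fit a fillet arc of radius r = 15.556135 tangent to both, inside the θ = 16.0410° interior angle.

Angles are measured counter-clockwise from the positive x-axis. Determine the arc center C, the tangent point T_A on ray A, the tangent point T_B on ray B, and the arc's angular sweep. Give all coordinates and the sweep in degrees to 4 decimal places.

bisector direction at 125.4963° = (-0.580650,0.814153)
center distance |VC| = r/sin(θ/2) = 15.556135/sin(8.0205°) = 111.491612
C = V + |VC|·bis = (-66.1843,112.3424)
T_A = V + ((C−V)·d_A)·d_A = V + 110.4010·d_A = (-52.3828,119.5196)
T_B = V + ((C−V)·d_B)·d_B = V + 110.4010·d_B = (-77.4652,101.6310)
sweep = 180° − θ = 163.9590°

center=(-66.1843,112.3424) T_A=(-52.3828,119.5196) T_B=(-77.4652,101.6310) sweep=163.9590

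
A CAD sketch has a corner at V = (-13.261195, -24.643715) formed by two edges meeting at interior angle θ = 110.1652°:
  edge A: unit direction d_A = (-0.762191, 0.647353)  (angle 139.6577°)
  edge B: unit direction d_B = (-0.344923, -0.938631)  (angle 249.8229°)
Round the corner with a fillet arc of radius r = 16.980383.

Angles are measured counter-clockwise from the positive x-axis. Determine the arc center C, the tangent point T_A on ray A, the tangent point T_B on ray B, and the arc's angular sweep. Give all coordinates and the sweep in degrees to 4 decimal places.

bisector direction at 194.7403° = (-0.967089,-0.254438)
center distance |VC| = r/sin(θ/2) = 16.980383/sin(55.0826°) = 20.708338
C = V + |VC|·bis = (-33.2880,-29.9127)
T_A = V + ((C−V)·d_A)·d_A = V + 11.8533·d_A = (-22.2957,-16.9704)
T_B = V + ((C−V)·d_B)·d_B = V + 11.8533·d_B = (-17.3497,-35.7696)
sweep = 180° − θ = 69.8348°

center=(-33.2880,-29.9127) T_A=(-22.2957,-16.9704) T_B=(-17.3497,-35.7696) sweep=69.8348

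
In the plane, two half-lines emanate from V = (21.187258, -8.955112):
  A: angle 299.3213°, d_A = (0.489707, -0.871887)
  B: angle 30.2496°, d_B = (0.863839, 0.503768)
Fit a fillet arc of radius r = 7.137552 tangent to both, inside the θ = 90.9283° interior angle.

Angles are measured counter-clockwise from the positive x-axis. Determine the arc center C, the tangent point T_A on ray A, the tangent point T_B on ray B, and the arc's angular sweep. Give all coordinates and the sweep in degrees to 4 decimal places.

bisector direction at 344.7855° = (0.964950,-0.262434)
center distance |VC| = r/sin(θ/2) = 7.137552/sin(45.4641°) = 10.013236
C = V + |VC|·bis = (30.8495,-11.5829)
T_A = V + ((C−V)·d_A)·d_A = V + 7.0228·d_A = (24.6264,-15.0782)
T_B = V + ((C−V)·d_B)·d_B = V + 7.0228·d_B = (27.2539,-5.4172)
sweep = 180° − θ = 89.0717°

center=(30.8495,-11.5829) T_A=(24.6264,-15.0782) T_B=(27.2539,-5.4172) sweep=89.0717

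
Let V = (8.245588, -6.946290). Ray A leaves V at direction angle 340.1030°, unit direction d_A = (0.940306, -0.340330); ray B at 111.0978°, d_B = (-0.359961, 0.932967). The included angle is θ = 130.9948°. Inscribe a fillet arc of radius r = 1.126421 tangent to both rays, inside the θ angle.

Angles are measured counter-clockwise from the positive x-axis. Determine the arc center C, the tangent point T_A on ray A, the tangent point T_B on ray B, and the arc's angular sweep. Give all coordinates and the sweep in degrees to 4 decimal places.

center=(9.1117,-6.0618) T_A=(8.7283,-7.1210) T_B=(8.0608,-6.4673) sweep=49.0052

bisector direction at 45.6004° = (0.699658,0.714478)
center distance |VC| = r/sin(θ/2) = 1.126421/sin(65.4974°) = 1.237904
C = V + |VC|·bis = (9.1117,-6.0618)
T_A = V + ((C−V)·d_A)·d_A = V + 0.5134·d_A = (8.7283,-7.1210)
T_B = V + ((C−V)·d_B)·d_B = V + 0.5134·d_B = (8.0608,-6.4673)
sweep = 180° − θ = 49.0052°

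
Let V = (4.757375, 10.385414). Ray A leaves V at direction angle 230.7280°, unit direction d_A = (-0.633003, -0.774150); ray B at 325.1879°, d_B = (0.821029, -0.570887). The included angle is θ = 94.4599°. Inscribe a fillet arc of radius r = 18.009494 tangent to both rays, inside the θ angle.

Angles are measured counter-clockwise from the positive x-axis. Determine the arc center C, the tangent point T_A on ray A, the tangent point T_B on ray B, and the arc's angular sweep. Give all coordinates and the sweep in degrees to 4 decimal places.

center=(8.1539,-13.9116) T_A=(-5.7881,-2.5115) T_B=(18.4353,0.8747) sweep=85.5401

bisector direction at 277.9580° = (0.138446,-0.990370)
center distance |VC| = r/sin(θ/2) = 18.009494/sin(47.2300°) = 24.533257
C = V + |VC|·bis = (8.1539,-13.9116)
T_A = V + ((C−V)·d_A)·d_A = V + 16.6595·d_A = (-5.7881,-2.5115)
T_B = V + ((C−V)·d_B)·d_B = V + 16.6595·d_B = (18.4353,0.8747)
sweep = 180° − θ = 85.5401°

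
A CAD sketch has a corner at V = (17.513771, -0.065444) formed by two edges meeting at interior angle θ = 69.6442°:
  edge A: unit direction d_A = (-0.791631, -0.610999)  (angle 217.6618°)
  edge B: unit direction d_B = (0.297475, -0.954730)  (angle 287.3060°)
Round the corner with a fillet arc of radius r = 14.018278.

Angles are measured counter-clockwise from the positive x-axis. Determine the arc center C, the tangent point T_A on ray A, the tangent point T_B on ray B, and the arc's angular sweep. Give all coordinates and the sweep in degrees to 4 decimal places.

center=(10.1251,-23.4763) T_A=(1.5600,-12.3790) T_B=(23.5088,-19.3062) sweep=110.3558

bisector direction at 252.4839° = (-0.300974,-0.953632)
center distance |VC| = r/sin(θ/2) = 14.018278/sin(34.8221°) = 24.549098
C = V + |VC|·bis = (10.1251,-23.4763)
T_A = V + ((C−V)·d_A)·d_A = V + 20.1531·d_A = (1.5600,-12.3790)
T_B = V + ((C−V)·d_B)·d_B = V + 20.1531·d_B = (23.5088,-19.3062)
sweep = 180° − θ = 110.3558°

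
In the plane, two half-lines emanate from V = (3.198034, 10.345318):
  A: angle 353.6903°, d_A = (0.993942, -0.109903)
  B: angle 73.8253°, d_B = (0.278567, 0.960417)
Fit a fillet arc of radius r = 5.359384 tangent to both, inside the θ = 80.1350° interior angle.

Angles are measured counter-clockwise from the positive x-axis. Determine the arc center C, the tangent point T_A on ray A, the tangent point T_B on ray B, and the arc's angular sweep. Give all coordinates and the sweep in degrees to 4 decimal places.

center=(10.1203,14.9720) T_A=(9.5312,9.6450) T_B=(4.9730,16.4649) sweep=99.8650

bisector direction at 33.7578° = (0.831394,0.555683)
center distance |VC| = r/sin(θ/2) = 5.359384/sin(40.0675°) = 8.326037
C = V + |VC|·bis = (10.1203,14.9720)
T_A = V + ((C−V)·d_A)·d_A = V + 6.3718·d_A = (9.5312,9.6450)
T_B = V + ((C−V)·d_B)·d_B = V + 6.3718·d_B = (4.9730,16.4649)
sweep = 180° − θ = 99.8650°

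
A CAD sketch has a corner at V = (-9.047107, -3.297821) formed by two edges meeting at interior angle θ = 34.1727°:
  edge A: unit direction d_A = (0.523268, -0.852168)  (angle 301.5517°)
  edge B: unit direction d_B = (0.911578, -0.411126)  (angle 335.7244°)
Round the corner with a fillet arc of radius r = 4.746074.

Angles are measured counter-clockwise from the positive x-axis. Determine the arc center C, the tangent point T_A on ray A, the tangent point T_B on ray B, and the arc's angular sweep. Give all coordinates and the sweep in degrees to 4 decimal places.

bisector direction at 318.6381° = (0.750550,-0.660814)
center distance |VC| = r/sin(θ/2) = 4.746074/sin(17.0863°) = 16.153405
C = V + |VC|·bis = (3.0768,-13.9722)
T_A = V + ((C−V)·d_A)·d_A = V + 15.4404·d_A = (-0.9676,-16.4557)
T_B = V + ((C−V)·d_B)·d_B = V + 15.4404·d_B = (5.0281,-9.6458)
sweep = 180° − θ = 145.8273°

center=(3.0768,-13.9722) T_A=(-0.9676,-16.4557) T_B=(5.0281,-9.6458) sweep=145.8273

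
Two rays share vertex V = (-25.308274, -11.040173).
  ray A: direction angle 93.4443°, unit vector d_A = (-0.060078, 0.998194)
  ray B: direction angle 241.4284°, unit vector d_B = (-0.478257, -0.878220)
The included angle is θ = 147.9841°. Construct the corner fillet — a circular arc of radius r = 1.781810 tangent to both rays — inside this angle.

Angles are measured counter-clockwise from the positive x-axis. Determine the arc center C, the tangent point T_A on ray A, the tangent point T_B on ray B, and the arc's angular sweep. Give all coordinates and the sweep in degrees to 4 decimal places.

bisector direction at 167.4363° = (-0.976055,0.217524)
center distance |VC| = r/sin(θ/2) = 1.781810/sin(73.9921°) = 1.853690
C = V + |VC|·bis = (-27.1176,-10.6370)
T_A = V + ((C−V)·d_A)·d_A = V + 0.5112·d_A = (-25.3390,-10.5299)
T_B = V + ((C−V)·d_B)·d_B = V + 0.5112·d_B = (-25.5528,-11.4891)
sweep = 180° − θ = 32.0159°

center=(-27.1176,-10.6370) T_A=(-25.3390,-10.5299) T_B=(-25.5528,-11.4891) sweep=32.0159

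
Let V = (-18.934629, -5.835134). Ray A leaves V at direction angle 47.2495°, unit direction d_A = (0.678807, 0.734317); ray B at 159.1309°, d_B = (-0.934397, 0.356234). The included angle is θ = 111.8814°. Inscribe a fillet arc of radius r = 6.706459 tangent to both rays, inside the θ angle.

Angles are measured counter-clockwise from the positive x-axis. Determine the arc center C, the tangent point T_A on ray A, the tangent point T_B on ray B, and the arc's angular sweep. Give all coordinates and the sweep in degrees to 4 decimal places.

bisector direction at 103.1902° = (-0.228184,0.973618)
center distance |VC| = r/sin(θ/2) = 6.706459/sin(55.9407°) = 8.095107
C = V + |VC|·bis = (-20.7818,2.0464)
T_A = V + ((C−V)·d_A)·d_A = V + 4.5337·d_A = (-15.8571,-2.5060)
T_B = V + ((C−V)·d_B)·d_B = V + 4.5337·d_B = (-23.1709,-4.2201)
sweep = 180° − θ = 68.1186°

center=(-20.7818,2.0464) T_A=(-15.8571,-2.5060) T_B=(-23.1709,-4.2201) sweep=68.1186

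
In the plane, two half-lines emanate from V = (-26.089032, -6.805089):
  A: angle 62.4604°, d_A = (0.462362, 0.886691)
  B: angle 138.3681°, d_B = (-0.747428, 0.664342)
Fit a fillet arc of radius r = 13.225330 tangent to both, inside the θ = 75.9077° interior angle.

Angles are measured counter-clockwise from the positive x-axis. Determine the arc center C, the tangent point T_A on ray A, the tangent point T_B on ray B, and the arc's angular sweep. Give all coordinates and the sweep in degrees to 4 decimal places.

bisector direction at 100.4142° = (-0.180764,0.983527)
center distance |VC| = r/sin(θ/2) = 13.225330/sin(37.9539°) = 21.503673
C = V + |VC|·bis = (-29.9761,14.3443)
T_A = V + ((C−V)·d_A)·d_A = V + 16.9558·d_A = (-18.2493,8.2295)
T_B = V + ((C−V)·d_B)·d_B = V + 16.9558·d_B = (-38.7623,4.4594)
sweep = 180° − θ = 104.0923°

center=(-29.9761,14.3443) T_A=(-18.2493,8.2295) T_B=(-38.7623,4.4594) sweep=104.0923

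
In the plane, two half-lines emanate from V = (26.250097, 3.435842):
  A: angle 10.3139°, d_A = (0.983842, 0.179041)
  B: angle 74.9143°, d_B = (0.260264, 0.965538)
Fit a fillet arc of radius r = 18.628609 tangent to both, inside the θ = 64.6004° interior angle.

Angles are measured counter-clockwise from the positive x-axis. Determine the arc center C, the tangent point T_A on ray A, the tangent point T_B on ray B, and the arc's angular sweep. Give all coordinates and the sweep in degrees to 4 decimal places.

bisector direction at 42.6141° = (0.735930,0.677057)
center distance |VC| = r/sin(θ/2) = 18.628609/sin(32.3002°) = 34.861840
C = V + |VC|·bis = (51.9060,27.0393)
T_A = V + ((C−V)·d_A)·d_A = V + 29.4673·d_A = (55.2413,8.7117)
T_B = V + ((C−V)·d_B)·d_B = V + 29.4673·d_B = (33.9194,31.8876)
sweep = 180° − θ = 115.3996°

center=(51.9060,27.0393) T_A=(55.2413,8.7117) T_B=(33.9194,31.8876) sweep=115.3996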